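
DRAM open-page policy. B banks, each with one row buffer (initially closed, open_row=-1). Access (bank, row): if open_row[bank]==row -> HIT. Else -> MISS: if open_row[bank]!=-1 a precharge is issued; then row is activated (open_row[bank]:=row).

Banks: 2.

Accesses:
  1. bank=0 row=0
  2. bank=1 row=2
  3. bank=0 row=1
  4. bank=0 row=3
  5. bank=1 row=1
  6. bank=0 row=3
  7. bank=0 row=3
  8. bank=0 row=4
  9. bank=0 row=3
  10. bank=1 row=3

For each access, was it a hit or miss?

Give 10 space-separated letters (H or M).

Answer: M M M M M H H M M M

Derivation:
Acc 1: bank0 row0 -> MISS (open row0); precharges=0
Acc 2: bank1 row2 -> MISS (open row2); precharges=0
Acc 3: bank0 row1 -> MISS (open row1); precharges=1
Acc 4: bank0 row3 -> MISS (open row3); precharges=2
Acc 5: bank1 row1 -> MISS (open row1); precharges=3
Acc 6: bank0 row3 -> HIT
Acc 7: bank0 row3 -> HIT
Acc 8: bank0 row4 -> MISS (open row4); precharges=4
Acc 9: bank0 row3 -> MISS (open row3); precharges=5
Acc 10: bank1 row3 -> MISS (open row3); precharges=6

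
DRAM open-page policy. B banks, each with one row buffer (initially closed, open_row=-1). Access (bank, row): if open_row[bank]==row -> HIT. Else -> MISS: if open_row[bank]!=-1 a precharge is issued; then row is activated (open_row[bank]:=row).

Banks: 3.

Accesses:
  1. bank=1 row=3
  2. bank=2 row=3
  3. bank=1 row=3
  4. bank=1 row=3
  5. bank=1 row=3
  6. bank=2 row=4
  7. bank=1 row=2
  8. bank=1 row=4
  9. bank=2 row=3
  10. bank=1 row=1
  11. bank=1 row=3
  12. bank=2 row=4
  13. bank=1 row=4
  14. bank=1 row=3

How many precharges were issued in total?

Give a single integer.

Acc 1: bank1 row3 -> MISS (open row3); precharges=0
Acc 2: bank2 row3 -> MISS (open row3); precharges=0
Acc 3: bank1 row3 -> HIT
Acc 4: bank1 row3 -> HIT
Acc 5: bank1 row3 -> HIT
Acc 6: bank2 row4 -> MISS (open row4); precharges=1
Acc 7: bank1 row2 -> MISS (open row2); precharges=2
Acc 8: bank1 row4 -> MISS (open row4); precharges=3
Acc 9: bank2 row3 -> MISS (open row3); precharges=4
Acc 10: bank1 row1 -> MISS (open row1); precharges=5
Acc 11: bank1 row3 -> MISS (open row3); precharges=6
Acc 12: bank2 row4 -> MISS (open row4); precharges=7
Acc 13: bank1 row4 -> MISS (open row4); precharges=8
Acc 14: bank1 row3 -> MISS (open row3); precharges=9

Answer: 9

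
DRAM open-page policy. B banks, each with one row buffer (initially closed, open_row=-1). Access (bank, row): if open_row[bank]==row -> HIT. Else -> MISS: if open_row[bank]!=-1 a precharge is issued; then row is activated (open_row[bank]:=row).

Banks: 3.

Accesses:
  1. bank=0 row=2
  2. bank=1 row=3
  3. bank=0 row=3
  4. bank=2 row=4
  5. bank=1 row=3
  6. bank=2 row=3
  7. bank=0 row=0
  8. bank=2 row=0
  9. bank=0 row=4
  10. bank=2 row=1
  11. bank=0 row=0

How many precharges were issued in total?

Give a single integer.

Answer: 7

Derivation:
Acc 1: bank0 row2 -> MISS (open row2); precharges=0
Acc 2: bank1 row3 -> MISS (open row3); precharges=0
Acc 3: bank0 row3 -> MISS (open row3); precharges=1
Acc 4: bank2 row4 -> MISS (open row4); precharges=1
Acc 5: bank1 row3 -> HIT
Acc 6: bank2 row3 -> MISS (open row3); precharges=2
Acc 7: bank0 row0 -> MISS (open row0); precharges=3
Acc 8: bank2 row0 -> MISS (open row0); precharges=4
Acc 9: bank0 row4 -> MISS (open row4); precharges=5
Acc 10: bank2 row1 -> MISS (open row1); precharges=6
Acc 11: bank0 row0 -> MISS (open row0); precharges=7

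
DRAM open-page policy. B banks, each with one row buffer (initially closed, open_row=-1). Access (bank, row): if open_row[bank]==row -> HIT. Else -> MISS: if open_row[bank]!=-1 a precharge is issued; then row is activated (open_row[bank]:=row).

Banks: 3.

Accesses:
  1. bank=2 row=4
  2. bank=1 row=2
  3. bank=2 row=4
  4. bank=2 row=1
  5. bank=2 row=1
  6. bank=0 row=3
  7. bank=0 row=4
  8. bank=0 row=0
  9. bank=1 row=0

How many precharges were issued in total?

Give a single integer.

Acc 1: bank2 row4 -> MISS (open row4); precharges=0
Acc 2: bank1 row2 -> MISS (open row2); precharges=0
Acc 3: bank2 row4 -> HIT
Acc 4: bank2 row1 -> MISS (open row1); precharges=1
Acc 5: bank2 row1 -> HIT
Acc 6: bank0 row3 -> MISS (open row3); precharges=1
Acc 7: bank0 row4 -> MISS (open row4); precharges=2
Acc 8: bank0 row0 -> MISS (open row0); precharges=3
Acc 9: bank1 row0 -> MISS (open row0); precharges=4

Answer: 4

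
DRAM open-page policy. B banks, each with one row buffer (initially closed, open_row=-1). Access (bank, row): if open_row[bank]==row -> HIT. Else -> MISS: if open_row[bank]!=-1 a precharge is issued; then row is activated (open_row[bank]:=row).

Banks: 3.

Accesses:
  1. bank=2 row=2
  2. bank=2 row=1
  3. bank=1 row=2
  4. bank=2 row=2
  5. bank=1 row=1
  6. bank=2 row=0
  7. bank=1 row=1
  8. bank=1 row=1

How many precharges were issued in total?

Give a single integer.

Acc 1: bank2 row2 -> MISS (open row2); precharges=0
Acc 2: bank2 row1 -> MISS (open row1); precharges=1
Acc 3: bank1 row2 -> MISS (open row2); precharges=1
Acc 4: bank2 row2 -> MISS (open row2); precharges=2
Acc 5: bank1 row1 -> MISS (open row1); precharges=3
Acc 6: bank2 row0 -> MISS (open row0); precharges=4
Acc 7: bank1 row1 -> HIT
Acc 8: bank1 row1 -> HIT

Answer: 4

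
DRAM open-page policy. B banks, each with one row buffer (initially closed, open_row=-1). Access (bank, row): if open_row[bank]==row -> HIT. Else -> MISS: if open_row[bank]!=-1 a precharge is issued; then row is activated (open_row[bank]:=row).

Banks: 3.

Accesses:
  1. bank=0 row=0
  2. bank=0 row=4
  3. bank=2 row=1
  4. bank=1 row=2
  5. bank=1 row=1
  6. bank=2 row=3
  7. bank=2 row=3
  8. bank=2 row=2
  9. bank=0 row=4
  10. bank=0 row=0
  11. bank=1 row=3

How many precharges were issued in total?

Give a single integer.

Acc 1: bank0 row0 -> MISS (open row0); precharges=0
Acc 2: bank0 row4 -> MISS (open row4); precharges=1
Acc 3: bank2 row1 -> MISS (open row1); precharges=1
Acc 4: bank1 row2 -> MISS (open row2); precharges=1
Acc 5: bank1 row1 -> MISS (open row1); precharges=2
Acc 6: bank2 row3 -> MISS (open row3); precharges=3
Acc 7: bank2 row3 -> HIT
Acc 8: bank2 row2 -> MISS (open row2); precharges=4
Acc 9: bank0 row4 -> HIT
Acc 10: bank0 row0 -> MISS (open row0); precharges=5
Acc 11: bank1 row3 -> MISS (open row3); precharges=6

Answer: 6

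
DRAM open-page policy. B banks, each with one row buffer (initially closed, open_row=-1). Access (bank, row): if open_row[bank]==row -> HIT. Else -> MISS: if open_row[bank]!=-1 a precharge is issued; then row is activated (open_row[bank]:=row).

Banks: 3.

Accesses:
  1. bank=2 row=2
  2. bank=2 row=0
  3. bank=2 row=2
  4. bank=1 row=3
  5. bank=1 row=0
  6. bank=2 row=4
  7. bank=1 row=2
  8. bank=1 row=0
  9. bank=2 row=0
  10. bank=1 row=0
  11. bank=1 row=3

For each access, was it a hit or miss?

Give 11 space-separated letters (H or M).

Answer: M M M M M M M M M H M

Derivation:
Acc 1: bank2 row2 -> MISS (open row2); precharges=0
Acc 2: bank2 row0 -> MISS (open row0); precharges=1
Acc 3: bank2 row2 -> MISS (open row2); precharges=2
Acc 4: bank1 row3 -> MISS (open row3); precharges=2
Acc 5: bank1 row0 -> MISS (open row0); precharges=3
Acc 6: bank2 row4 -> MISS (open row4); precharges=4
Acc 7: bank1 row2 -> MISS (open row2); precharges=5
Acc 8: bank1 row0 -> MISS (open row0); precharges=6
Acc 9: bank2 row0 -> MISS (open row0); precharges=7
Acc 10: bank1 row0 -> HIT
Acc 11: bank1 row3 -> MISS (open row3); precharges=8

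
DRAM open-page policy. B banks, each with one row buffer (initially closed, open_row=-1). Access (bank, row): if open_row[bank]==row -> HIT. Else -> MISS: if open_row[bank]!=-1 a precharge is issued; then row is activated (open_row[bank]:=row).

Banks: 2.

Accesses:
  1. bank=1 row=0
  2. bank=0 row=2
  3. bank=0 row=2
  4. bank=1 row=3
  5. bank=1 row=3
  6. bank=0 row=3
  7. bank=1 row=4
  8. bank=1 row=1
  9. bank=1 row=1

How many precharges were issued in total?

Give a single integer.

Acc 1: bank1 row0 -> MISS (open row0); precharges=0
Acc 2: bank0 row2 -> MISS (open row2); precharges=0
Acc 3: bank0 row2 -> HIT
Acc 4: bank1 row3 -> MISS (open row3); precharges=1
Acc 5: bank1 row3 -> HIT
Acc 6: bank0 row3 -> MISS (open row3); precharges=2
Acc 7: bank1 row4 -> MISS (open row4); precharges=3
Acc 8: bank1 row1 -> MISS (open row1); precharges=4
Acc 9: bank1 row1 -> HIT

Answer: 4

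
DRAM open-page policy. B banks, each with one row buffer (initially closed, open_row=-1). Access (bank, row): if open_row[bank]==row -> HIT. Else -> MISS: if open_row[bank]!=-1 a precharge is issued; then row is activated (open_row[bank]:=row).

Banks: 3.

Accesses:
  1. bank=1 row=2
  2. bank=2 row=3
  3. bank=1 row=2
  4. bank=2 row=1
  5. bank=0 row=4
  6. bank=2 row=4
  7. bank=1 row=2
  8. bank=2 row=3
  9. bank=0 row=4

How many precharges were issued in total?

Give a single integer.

Acc 1: bank1 row2 -> MISS (open row2); precharges=0
Acc 2: bank2 row3 -> MISS (open row3); precharges=0
Acc 3: bank1 row2 -> HIT
Acc 4: bank2 row1 -> MISS (open row1); precharges=1
Acc 5: bank0 row4 -> MISS (open row4); precharges=1
Acc 6: bank2 row4 -> MISS (open row4); precharges=2
Acc 7: bank1 row2 -> HIT
Acc 8: bank2 row3 -> MISS (open row3); precharges=3
Acc 9: bank0 row4 -> HIT

Answer: 3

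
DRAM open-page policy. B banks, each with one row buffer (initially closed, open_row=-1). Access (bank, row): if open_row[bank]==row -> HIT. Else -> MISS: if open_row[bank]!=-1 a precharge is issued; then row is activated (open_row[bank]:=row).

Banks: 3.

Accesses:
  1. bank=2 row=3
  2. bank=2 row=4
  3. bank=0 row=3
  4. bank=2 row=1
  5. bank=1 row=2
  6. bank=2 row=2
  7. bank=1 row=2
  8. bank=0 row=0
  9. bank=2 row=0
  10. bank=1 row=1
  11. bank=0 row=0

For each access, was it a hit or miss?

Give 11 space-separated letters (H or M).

Acc 1: bank2 row3 -> MISS (open row3); precharges=0
Acc 2: bank2 row4 -> MISS (open row4); precharges=1
Acc 3: bank0 row3 -> MISS (open row3); precharges=1
Acc 4: bank2 row1 -> MISS (open row1); precharges=2
Acc 5: bank1 row2 -> MISS (open row2); precharges=2
Acc 6: bank2 row2 -> MISS (open row2); precharges=3
Acc 7: bank1 row2 -> HIT
Acc 8: bank0 row0 -> MISS (open row0); precharges=4
Acc 9: bank2 row0 -> MISS (open row0); precharges=5
Acc 10: bank1 row1 -> MISS (open row1); precharges=6
Acc 11: bank0 row0 -> HIT

Answer: M M M M M M H M M M H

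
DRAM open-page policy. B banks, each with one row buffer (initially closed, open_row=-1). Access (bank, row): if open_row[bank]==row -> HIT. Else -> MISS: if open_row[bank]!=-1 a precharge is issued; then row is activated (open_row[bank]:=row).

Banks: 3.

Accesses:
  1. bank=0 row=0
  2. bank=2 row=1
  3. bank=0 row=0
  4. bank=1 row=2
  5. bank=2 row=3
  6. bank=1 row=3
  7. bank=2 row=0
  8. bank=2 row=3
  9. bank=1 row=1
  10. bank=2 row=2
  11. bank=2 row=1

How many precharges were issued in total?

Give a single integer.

Acc 1: bank0 row0 -> MISS (open row0); precharges=0
Acc 2: bank2 row1 -> MISS (open row1); precharges=0
Acc 3: bank0 row0 -> HIT
Acc 4: bank1 row2 -> MISS (open row2); precharges=0
Acc 5: bank2 row3 -> MISS (open row3); precharges=1
Acc 6: bank1 row3 -> MISS (open row3); precharges=2
Acc 7: bank2 row0 -> MISS (open row0); precharges=3
Acc 8: bank2 row3 -> MISS (open row3); precharges=4
Acc 9: bank1 row1 -> MISS (open row1); precharges=5
Acc 10: bank2 row2 -> MISS (open row2); precharges=6
Acc 11: bank2 row1 -> MISS (open row1); precharges=7

Answer: 7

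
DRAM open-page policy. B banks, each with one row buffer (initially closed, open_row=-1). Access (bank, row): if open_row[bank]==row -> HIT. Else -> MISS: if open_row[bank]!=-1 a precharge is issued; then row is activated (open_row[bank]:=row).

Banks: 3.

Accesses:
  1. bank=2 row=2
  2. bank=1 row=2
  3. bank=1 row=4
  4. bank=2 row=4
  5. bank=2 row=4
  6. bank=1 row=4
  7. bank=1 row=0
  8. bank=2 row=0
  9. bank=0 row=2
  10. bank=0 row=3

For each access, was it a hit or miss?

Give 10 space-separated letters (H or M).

Answer: M M M M H H M M M M

Derivation:
Acc 1: bank2 row2 -> MISS (open row2); precharges=0
Acc 2: bank1 row2 -> MISS (open row2); precharges=0
Acc 3: bank1 row4 -> MISS (open row4); precharges=1
Acc 4: bank2 row4 -> MISS (open row4); precharges=2
Acc 5: bank2 row4 -> HIT
Acc 6: bank1 row4 -> HIT
Acc 7: bank1 row0 -> MISS (open row0); precharges=3
Acc 8: bank2 row0 -> MISS (open row0); precharges=4
Acc 9: bank0 row2 -> MISS (open row2); precharges=4
Acc 10: bank0 row3 -> MISS (open row3); precharges=5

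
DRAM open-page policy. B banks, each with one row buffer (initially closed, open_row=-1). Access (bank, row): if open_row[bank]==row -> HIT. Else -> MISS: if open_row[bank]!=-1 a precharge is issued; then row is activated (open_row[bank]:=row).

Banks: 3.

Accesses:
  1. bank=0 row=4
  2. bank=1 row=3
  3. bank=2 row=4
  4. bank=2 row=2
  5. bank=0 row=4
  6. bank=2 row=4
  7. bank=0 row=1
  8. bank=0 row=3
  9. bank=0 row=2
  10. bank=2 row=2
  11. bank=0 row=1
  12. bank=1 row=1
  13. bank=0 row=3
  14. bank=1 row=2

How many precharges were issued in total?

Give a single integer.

Answer: 10

Derivation:
Acc 1: bank0 row4 -> MISS (open row4); precharges=0
Acc 2: bank1 row3 -> MISS (open row3); precharges=0
Acc 3: bank2 row4 -> MISS (open row4); precharges=0
Acc 4: bank2 row2 -> MISS (open row2); precharges=1
Acc 5: bank0 row4 -> HIT
Acc 6: bank2 row4 -> MISS (open row4); precharges=2
Acc 7: bank0 row1 -> MISS (open row1); precharges=3
Acc 8: bank0 row3 -> MISS (open row3); precharges=4
Acc 9: bank0 row2 -> MISS (open row2); precharges=5
Acc 10: bank2 row2 -> MISS (open row2); precharges=6
Acc 11: bank0 row1 -> MISS (open row1); precharges=7
Acc 12: bank1 row1 -> MISS (open row1); precharges=8
Acc 13: bank0 row3 -> MISS (open row3); precharges=9
Acc 14: bank1 row2 -> MISS (open row2); precharges=10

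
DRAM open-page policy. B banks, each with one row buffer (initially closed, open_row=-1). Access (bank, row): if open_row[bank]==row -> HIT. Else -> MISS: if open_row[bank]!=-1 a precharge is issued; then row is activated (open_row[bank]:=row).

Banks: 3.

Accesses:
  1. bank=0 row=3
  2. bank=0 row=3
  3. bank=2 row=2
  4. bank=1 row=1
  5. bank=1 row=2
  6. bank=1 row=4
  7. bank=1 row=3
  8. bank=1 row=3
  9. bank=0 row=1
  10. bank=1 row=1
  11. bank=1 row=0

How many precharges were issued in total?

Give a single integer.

Acc 1: bank0 row3 -> MISS (open row3); precharges=0
Acc 2: bank0 row3 -> HIT
Acc 3: bank2 row2 -> MISS (open row2); precharges=0
Acc 4: bank1 row1 -> MISS (open row1); precharges=0
Acc 5: bank1 row2 -> MISS (open row2); precharges=1
Acc 6: bank1 row4 -> MISS (open row4); precharges=2
Acc 7: bank1 row3 -> MISS (open row3); precharges=3
Acc 8: bank1 row3 -> HIT
Acc 9: bank0 row1 -> MISS (open row1); precharges=4
Acc 10: bank1 row1 -> MISS (open row1); precharges=5
Acc 11: bank1 row0 -> MISS (open row0); precharges=6

Answer: 6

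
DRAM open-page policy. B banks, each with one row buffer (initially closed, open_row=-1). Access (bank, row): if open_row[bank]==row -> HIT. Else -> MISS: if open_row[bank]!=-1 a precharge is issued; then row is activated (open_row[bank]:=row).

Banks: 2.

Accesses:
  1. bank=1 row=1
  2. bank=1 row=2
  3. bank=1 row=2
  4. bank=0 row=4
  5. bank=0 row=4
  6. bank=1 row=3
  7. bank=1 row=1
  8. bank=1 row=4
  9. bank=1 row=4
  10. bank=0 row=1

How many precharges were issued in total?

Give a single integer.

Answer: 5

Derivation:
Acc 1: bank1 row1 -> MISS (open row1); precharges=0
Acc 2: bank1 row2 -> MISS (open row2); precharges=1
Acc 3: bank1 row2 -> HIT
Acc 4: bank0 row4 -> MISS (open row4); precharges=1
Acc 5: bank0 row4 -> HIT
Acc 6: bank1 row3 -> MISS (open row3); precharges=2
Acc 7: bank1 row1 -> MISS (open row1); precharges=3
Acc 8: bank1 row4 -> MISS (open row4); precharges=4
Acc 9: bank1 row4 -> HIT
Acc 10: bank0 row1 -> MISS (open row1); precharges=5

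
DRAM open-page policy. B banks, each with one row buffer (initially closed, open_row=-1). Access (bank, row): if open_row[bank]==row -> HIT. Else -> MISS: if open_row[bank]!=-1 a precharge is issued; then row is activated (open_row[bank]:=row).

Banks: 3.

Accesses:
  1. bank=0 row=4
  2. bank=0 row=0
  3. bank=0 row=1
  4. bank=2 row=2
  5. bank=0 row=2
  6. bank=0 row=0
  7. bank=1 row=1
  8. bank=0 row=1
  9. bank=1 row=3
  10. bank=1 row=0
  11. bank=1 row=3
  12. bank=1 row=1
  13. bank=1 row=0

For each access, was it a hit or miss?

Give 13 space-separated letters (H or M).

Acc 1: bank0 row4 -> MISS (open row4); precharges=0
Acc 2: bank0 row0 -> MISS (open row0); precharges=1
Acc 3: bank0 row1 -> MISS (open row1); precharges=2
Acc 4: bank2 row2 -> MISS (open row2); precharges=2
Acc 5: bank0 row2 -> MISS (open row2); precharges=3
Acc 6: bank0 row0 -> MISS (open row0); precharges=4
Acc 7: bank1 row1 -> MISS (open row1); precharges=4
Acc 8: bank0 row1 -> MISS (open row1); precharges=5
Acc 9: bank1 row3 -> MISS (open row3); precharges=6
Acc 10: bank1 row0 -> MISS (open row0); precharges=7
Acc 11: bank1 row3 -> MISS (open row3); precharges=8
Acc 12: bank1 row1 -> MISS (open row1); precharges=9
Acc 13: bank1 row0 -> MISS (open row0); precharges=10

Answer: M M M M M M M M M M M M M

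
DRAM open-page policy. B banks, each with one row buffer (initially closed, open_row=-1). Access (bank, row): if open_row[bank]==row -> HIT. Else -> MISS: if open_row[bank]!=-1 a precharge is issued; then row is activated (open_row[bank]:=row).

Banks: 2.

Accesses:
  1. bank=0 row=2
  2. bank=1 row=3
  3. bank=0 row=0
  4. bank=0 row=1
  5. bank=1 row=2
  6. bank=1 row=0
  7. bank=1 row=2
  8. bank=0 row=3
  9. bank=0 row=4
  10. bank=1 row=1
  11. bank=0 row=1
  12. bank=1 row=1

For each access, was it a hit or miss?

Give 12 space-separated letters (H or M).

Acc 1: bank0 row2 -> MISS (open row2); precharges=0
Acc 2: bank1 row3 -> MISS (open row3); precharges=0
Acc 3: bank0 row0 -> MISS (open row0); precharges=1
Acc 4: bank0 row1 -> MISS (open row1); precharges=2
Acc 5: bank1 row2 -> MISS (open row2); precharges=3
Acc 6: bank1 row0 -> MISS (open row0); precharges=4
Acc 7: bank1 row2 -> MISS (open row2); precharges=5
Acc 8: bank0 row3 -> MISS (open row3); precharges=6
Acc 9: bank0 row4 -> MISS (open row4); precharges=7
Acc 10: bank1 row1 -> MISS (open row1); precharges=8
Acc 11: bank0 row1 -> MISS (open row1); precharges=9
Acc 12: bank1 row1 -> HIT

Answer: M M M M M M M M M M M H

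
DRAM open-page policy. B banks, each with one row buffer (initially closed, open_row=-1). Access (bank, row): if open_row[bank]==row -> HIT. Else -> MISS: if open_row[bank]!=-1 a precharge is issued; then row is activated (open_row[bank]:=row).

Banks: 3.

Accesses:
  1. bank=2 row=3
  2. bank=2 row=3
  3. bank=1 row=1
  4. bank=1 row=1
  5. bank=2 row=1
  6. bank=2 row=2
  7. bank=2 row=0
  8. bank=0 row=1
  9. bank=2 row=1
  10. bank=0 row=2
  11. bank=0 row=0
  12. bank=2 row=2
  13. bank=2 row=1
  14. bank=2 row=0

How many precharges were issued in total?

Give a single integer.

Acc 1: bank2 row3 -> MISS (open row3); precharges=0
Acc 2: bank2 row3 -> HIT
Acc 3: bank1 row1 -> MISS (open row1); precharges=0
Acc 4: bank1 row1 -> HIT
Acc 5: bank2 row1 -> MISS (open row1); precharges=1
Acc 6: bank2 row2 -> MISS (open row2); precharges=2
Acc 7: bank2 row0 -> MISS (open row0); precharges=3
Acc 8: bank0 row1 -> MISS (open row1); precharges=3
Acc 9: bank2 row1 -> MISS (open row1); precharges=4
Acc 10: bank0 row2 -> MISS (open row2); precharges=5
Acc 11: bank0 row0 -> MISS (open row0); precharges=6
Acc 12: bank2 row2 -> MISS (open row2); precharges=7
Acc 13: bank2 row1 -> MISS (open row1); precharges=8
Acc 14: bank2 row0 -> MISS (open row0); precharges=9

Answer: 9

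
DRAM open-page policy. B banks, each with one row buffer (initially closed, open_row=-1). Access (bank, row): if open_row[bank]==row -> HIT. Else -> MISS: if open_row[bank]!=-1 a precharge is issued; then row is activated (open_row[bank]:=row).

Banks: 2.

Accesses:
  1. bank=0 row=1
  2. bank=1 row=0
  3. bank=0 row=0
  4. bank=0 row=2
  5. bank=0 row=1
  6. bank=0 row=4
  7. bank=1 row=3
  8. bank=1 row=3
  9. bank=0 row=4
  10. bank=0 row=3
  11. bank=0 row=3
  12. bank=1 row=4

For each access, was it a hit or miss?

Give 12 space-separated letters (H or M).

Acc 1: bank0 row1 -> MISS (open row1); precharges=0
Acc 2: bank1 row0 -> MISS (open row0); precharges=0
Acc 3: bank0 row0 -> MISS (open row0); precharges=1
Acc 4: bank0 row2 -> MISS (open row2); precharges=2
Acc 5: bank0 row1 -> MISS (open row1); precharges=3
Acc 6: bank0 row4 -> MISS (open row4); precharges=4
Acc 7: bank1 row3 -> MISS (open row3); precharges=5
Acc 8: bank1 row3 -> HIT
Acc 9: bank0 row4 -> HIT
Acc 10: bank0 row3 -> MISS (open row3); precharges=6
Acc 11: bank0 row3 -> HIT
Acc 12: bank1 row4 -> MISS (open row4); precharges=7

Answer: M M M M M M M H H M H M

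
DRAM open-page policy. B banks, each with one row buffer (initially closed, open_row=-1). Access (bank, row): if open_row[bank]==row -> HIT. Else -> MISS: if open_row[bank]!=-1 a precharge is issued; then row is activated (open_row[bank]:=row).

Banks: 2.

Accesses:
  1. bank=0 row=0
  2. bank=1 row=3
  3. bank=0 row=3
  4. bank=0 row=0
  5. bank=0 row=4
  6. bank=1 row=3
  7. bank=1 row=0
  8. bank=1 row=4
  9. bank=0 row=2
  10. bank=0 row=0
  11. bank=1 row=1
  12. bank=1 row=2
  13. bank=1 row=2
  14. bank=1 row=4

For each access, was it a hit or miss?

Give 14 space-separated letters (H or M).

Answer: M M M M M H M M M M M M H M

Derivation:
Acc 1: bank0 row0 -> MISS (open row0); precharges=0
Acc 2: bank1 row3 -> MISS (open row3); precharges=0
Acc 3: bank0 row3 -> MISS (open row3); precharges=1
Acc 4: bank0 row0 -> MISS (open row0); precharges=2
Acc 5: bank0 row4 -> MISS (open row4); precharges=3
Acc 6: bank1 row3 -> HIT
Acc 7: bank1 row0 -> MISS (open row0); precharges=4
Acc 8: bank1 row4 -> MISS (open row4); precharges=5
Acc 9: bank0 row2 -> MISS (open row2); precharges=6
Acc 10: bank0 row0 -> MISS (open row0); precharges=7
Acc 11: bank1 row1 -> MISS (open row1); precharges=8
Acc 12: bank1 row2 -> MISS (open row2); precharges=9
Acc 13: bank1 row2 -> HIT
Acc 14: bank1 row4 -> MISS (open row4); precharges=10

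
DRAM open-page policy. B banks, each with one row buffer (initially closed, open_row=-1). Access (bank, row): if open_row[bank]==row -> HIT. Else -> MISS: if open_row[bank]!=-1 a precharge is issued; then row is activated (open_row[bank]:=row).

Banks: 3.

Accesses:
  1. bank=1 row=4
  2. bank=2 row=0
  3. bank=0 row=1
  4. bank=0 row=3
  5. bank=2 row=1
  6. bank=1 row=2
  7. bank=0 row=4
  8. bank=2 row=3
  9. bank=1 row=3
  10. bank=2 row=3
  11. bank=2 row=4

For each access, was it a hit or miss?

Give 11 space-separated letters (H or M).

Acc 1: bank1 row4 -> MISS (open row4); precharges=0
Acc 2: bank2 row0 -> MISS (open row0); precharges=0
Acc 3: bank0 row1 -> MISS (open row1); precharges=0
Acc 4: bank0 row3 -> MISS (open row3); precharges=1
Acc 5: bank2 row1 -> MISS (open row1); precharges=2
Acc 6: bank1 row2 -> MISS (open row2); precharges=3
Acc 7: bank0 row4 -> MISS (open row4); precharges=4
Acc 8: bank2 row3 -> MISS (open row3); precharges=5
Acc 9: bank1 row3 -> MISS (open row3); precharges=6
Acc 10: bank2 row3 -> HIT
Acc 11: bank2 row4 -> MISS (open row4); precharges=7

Answer: M M M M M M M M M H M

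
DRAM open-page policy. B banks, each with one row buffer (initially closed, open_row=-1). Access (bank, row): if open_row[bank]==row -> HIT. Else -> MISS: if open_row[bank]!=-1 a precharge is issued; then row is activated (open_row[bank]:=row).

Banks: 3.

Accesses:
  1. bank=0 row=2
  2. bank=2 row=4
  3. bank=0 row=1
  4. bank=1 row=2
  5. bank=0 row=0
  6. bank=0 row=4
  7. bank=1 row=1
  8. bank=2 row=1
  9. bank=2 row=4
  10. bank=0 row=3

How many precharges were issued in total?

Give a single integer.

Answer: 7

Derivation:
Acc 1: bank0 row2 -> MISS (open row2); precharges=0
Acc 2: bank2 row4 -> MISS (open row4); precharges=0
Acc 3: bank0 row1 -> MISS (open row1); precharges=1
Acc 4: bank1 row2 -> MISS (open row2); precharges=1
Acc 5: bank0 row0 -> MISS (open row0); precharges=2
Acc 6: bank0 row4 -> MISS (open row4); precharges=3
Acc 7: bank1 row1 -> MISS (open row1); precharges=4
Acc 8: bank2 row1 -> MISS (open row1); precharges=5
Acc 9: bank2 row4 -> MISS (open row4); precharges=6
Acc 10: bank0 row3 -> MISS (open row3); precharges=7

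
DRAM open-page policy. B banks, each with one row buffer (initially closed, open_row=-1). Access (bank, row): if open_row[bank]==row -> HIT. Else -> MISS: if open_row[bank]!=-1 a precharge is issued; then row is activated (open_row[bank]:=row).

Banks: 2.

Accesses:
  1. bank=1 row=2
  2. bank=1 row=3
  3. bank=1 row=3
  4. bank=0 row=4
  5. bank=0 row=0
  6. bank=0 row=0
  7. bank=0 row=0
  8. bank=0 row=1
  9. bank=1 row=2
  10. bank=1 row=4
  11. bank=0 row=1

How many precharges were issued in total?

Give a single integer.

Answer: 5

Derivation:
Acc 1: bank1 row2 -> MISS (open row2); precharges=0
Acc 2: bank1 row3 -> MISS (open row3); precharges=1
Acc 3: bank1 row3 -> HIT
Acc 4: bank0 row4 -> MISS (open row4); precharges=1
Acc 5: bank0 row0 -> MISS (open row0); precharges=2
Acc 6: bank0 row0 -> HIT
Acc 7: bank0 row0 -> HIT
Acc 8: bank0 row1 -> MISS (open row1); precharges=3
Acc 9: bank1 row2 -> MISS (open row2); precharges=4
Acc 10: bank1 row4 -> MISS (open row4); precharges=5
Acc 11: bank0 row1 -> HIT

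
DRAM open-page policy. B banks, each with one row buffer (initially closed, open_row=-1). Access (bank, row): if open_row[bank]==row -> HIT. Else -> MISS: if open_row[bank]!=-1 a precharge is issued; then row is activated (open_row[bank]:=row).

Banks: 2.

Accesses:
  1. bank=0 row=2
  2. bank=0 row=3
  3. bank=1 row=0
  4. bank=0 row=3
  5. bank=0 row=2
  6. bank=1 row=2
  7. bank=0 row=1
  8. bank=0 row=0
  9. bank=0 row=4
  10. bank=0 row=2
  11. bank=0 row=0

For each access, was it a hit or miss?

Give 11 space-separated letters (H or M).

Answer: M M M H M M M M M M M

Derivation:
Acc 1: bank0 row2 -> MISS (open row2); precharges=0
Acc 2: bank0 row3 -> MISS (open row3); precharges=1
Acc 3: bank1 row0 -> MISS (open row0); precharges=1
Acc 4: bank0 row3 -> HIT
Acc 5: bank0 row2 -> MISS (open row2); precharges=2
Acc 6: bank1 row2 -> MISS (open row2); precharges=3
Acc 7: bank0 row1 -> MISS (open row1); precharges=4
Acc 8: bank0 row0 -> MISS (open row0); precharges=5
Acc 9: bank0 row4 -> MISS (open row4); precharges=6
Acc 10: bank0 row2 -> MISS (open row2); precharges=7
Acc 11: bank0 row0 -> MISS (open row0); precharges=8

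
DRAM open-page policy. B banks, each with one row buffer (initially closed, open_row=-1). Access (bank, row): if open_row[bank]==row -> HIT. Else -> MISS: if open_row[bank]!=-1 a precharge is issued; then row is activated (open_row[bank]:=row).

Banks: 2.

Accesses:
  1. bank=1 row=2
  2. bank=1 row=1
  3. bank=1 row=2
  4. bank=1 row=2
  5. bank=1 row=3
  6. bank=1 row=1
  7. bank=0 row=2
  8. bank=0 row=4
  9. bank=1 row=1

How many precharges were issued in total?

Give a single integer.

Acc 1: bank1 row2 -> MISS (open row2); precharges=0
Acc 2: bank1 row1 -> MISS (open row1); precharges=1
Acc 3: bank1 row2 -> MISS (open row2); precharges=2
Acc 4: bank1 row2 -> HIT
Acc 5: bank1 row3 -> MISS (open row3); precharges=3
Acc 6: bank1 row1 -> MISS (open row1); precharges=4
Acc 7: bank0 row2 -> MISS (open row2); precharges=4
Acc 8: bank0 row4 -> MISS (open row4); precharges=5
Acc 9: bank1 row1 -> HIT

Answer: 5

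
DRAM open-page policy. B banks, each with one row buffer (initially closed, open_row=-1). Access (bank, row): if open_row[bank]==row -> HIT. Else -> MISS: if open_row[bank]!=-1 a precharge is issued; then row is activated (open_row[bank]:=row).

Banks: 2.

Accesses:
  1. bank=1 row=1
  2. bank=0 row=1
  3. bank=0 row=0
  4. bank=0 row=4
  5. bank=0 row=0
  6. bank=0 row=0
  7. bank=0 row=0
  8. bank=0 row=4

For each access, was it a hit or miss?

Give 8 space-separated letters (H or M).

Answer: M M M M M H H M

Derivation:
Acc 1: bank1 row1 -> MISS (open row1); precharges=0
Acc 2: bank0 row1 -> MISS (open row1); precharges=0
Acc 3: bank0 row0 -> MISS (open row0); precharges=1
Acc 4: bank0 row4 -> MISS (open row4); precharges=2
Acc 5: bank0 row0 -> MISS (open row0); precharges=3
Acc 6: bank0 row0 -> HIT
Acc 7: bank0 row0 -> HIT
Acc 8: bank0 row4 -> MISS (open row4); precharges=4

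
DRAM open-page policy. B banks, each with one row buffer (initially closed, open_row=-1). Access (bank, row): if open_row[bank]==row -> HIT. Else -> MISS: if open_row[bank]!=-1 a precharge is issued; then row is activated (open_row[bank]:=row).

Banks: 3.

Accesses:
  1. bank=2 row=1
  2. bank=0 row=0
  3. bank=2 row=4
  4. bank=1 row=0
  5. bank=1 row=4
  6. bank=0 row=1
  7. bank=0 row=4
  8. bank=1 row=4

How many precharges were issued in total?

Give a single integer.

Answer: 4

Derivation:
Acc 1: bank2 row1 -> MISS (open row1); precharges=0
Acc 2: bank0 row0 -> MISS (open row0); precharges=0
Acc 3: bank2 row4 -> MISS (open row4); precharges=1
Acc 4: bank1 row0 -> MISS (open row0); precharges=1
Acc 5: bank1 row4 -> MISS (open row4); precharges=2
Acc 6: bank0 row1 -> MISS (open row1); precharges=3
Acc 7: bank0 row4 -> MISS (open row4); precharges=4
Acc 8: bank1 row4 -> HIT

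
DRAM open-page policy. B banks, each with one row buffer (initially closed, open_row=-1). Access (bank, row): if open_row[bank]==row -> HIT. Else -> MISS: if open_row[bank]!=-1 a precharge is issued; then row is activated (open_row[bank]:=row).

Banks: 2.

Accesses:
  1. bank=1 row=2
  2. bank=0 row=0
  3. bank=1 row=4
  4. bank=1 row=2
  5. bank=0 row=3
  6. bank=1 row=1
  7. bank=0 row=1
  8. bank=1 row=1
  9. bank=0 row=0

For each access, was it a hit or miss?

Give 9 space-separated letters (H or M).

Answer: M M M M M M M H M

Derivation:
Acc 1: bank1 row2 -> MISS (open row2); precharges=0
Acc 2: bank0 row0 -> MISS (open row0); precharges=0
Acc 3: bank1 row4 -> MISS (open row4); precharges=1
Acc 4: bank1 row2 -> MISS (open row2); precharges=2
Acc 5: bank0 row3 -> MISS (open row3); precharges=3
Acc 6: bank1 row1 -> MISS (open row1); precharges=4
Acc 7: bank0 row1 -> MISS (open row1); precharges=5
Acc 8: bank1 row1 -> HIT
Acc 9: bank0 row0 -> MISS (open row0); precharges=6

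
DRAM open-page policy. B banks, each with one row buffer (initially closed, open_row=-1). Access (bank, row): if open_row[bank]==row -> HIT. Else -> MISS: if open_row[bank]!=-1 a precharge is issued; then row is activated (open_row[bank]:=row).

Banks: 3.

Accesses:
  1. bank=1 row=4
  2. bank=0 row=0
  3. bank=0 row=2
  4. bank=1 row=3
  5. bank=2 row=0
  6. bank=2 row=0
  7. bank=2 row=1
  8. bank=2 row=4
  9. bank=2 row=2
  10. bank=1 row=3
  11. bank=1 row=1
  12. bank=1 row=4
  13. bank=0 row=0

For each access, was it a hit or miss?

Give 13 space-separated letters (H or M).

Answer: M M M M M H M M M H M M M

Derivation:
Acc 1: bank1 row4 -> MISS (open row4); precharges=0
Acc 2: bank0 row0 -> MISS (open row0); precharges=0
Acc 3: bank0 row2 -> MISS (open row2); precharges=1
Acc 4: bank1 row3 -> MISS (open row3); precharges=2
Acc 5: bank2 row0 -> MISS (open row0); precharges=2
Acc 6: bank2 row0 -> HIT
Acc 7: bank2 row1 -> MISS (open row1); precharges=3
Acc 8: bank2 row4 -> MISS (open row4); precharges=4
Acc 9: bank2 row2 -> MISS (open row2); precharges=5
Acc 10: bank1 row3 -> HIT
Acc 11: bank1 row1 -> MISS (open row1); precharges=6
Acc 12: bank1 row4 -> MISS (open row4); precharges=7
Acc 13: bank0 row0 -> MISS (open row0); precharges=8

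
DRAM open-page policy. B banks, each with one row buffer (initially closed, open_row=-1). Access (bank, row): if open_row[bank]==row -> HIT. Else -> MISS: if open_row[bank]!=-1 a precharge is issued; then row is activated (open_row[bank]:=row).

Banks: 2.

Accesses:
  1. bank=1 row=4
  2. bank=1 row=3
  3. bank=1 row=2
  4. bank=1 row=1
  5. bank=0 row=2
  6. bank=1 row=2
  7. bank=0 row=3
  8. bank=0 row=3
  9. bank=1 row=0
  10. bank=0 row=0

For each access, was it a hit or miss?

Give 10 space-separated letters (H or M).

Acc 1: bank1 row4 -> MISS (open row4); precharges=0
Acc 2: bank1 row3 -> MISS (open row3); precharges=1
Acc 3: bank1 row2 -> MISS (open row2); precharges=2
Acc 4: bank1 row1 -> MISS (open row1); precharges=3
Acc 5: bank0 row2 -> MISS (open row2); precharges=3
Acc 6: bank1 row2 -> MISS (open row2); precharges=4
Acc 7: bank0 row3 -> MISS (open row3); precharges=5
Acc 8: bank0 row3 -> HIT
Acc 9: bank1 row0 -> MISS (open row0); precharges=6
Acc 10: bank0 row0 -> MISS (open row0); precharges=7

Answer: M M M M M M M H M M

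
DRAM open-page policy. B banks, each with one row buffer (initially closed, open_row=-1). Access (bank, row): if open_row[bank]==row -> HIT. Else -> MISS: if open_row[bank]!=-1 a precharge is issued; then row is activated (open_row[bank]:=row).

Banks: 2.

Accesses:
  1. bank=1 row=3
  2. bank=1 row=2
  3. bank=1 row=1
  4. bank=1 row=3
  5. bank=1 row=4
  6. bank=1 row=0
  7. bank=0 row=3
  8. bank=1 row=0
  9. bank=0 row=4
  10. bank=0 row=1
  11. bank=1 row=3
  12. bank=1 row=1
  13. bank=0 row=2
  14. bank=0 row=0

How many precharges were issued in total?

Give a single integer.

Answer: 11

Derivation:
Acc 1: bank1 row3 -> MISS (open row3); precharges=0
Acc 2: bank1 row2 -> MISS (open row2); precharges=1
Acc 3: bank1 row1 -> MISS (open row1); precharges=2
Acc 4: bank1 row3 -> MISS (open row3); precharges=3
Acc 5: bank1 row4 -> MISS (open row4); precharges=4
Acc 6: bank1 row0 -> MISS (open row0); precharges=5
Acc 7: bank0 row3 -> MISS (open row3); precharges=5
Acc 8: bank1 row0 -> HIT
Acc 9: bank0 row4 -> MISS (open row4); precharges=6
Acc 10: bank0 row1 -> MISS (open row1); precharges=7
Acc 11: bank1 row3 -> MISS (open row3); precharges=8
Acc 12: bank1 row1 -> MISS (open row1); precharges=9
Acc 13: bank0 row2 -> MISS (open row2); precharges=10
Acc 14: bank0 row0 -> MISS (open row0); precharges=11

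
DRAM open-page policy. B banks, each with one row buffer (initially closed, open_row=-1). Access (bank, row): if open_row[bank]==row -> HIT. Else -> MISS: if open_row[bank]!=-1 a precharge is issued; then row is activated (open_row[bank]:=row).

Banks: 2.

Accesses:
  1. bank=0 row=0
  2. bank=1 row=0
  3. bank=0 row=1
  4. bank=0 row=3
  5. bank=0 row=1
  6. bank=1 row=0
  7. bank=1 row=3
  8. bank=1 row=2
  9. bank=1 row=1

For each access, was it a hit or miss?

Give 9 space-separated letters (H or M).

Acc 1: bank0 row0 -> MISS (open row0); precharges=0
Acc 2: bank1 row0 -> MISS (open row0); precharges=0
Acc 3: bank0 row1 -> MISS (open row1); precharges=1
Acc 4: bank0 row3 -> MISS (open row3); precharges=2
Acc 5: bank0 row1 -> MISS (open row1); precharges=3
Acc 6: bank1 row0 -> HIT
Acc 7: bank1 row3 -> MISS (open row3); precharges=4
Acc 8: bank1 row2 -> MISS (open row2); precharges=5
Acc 9: bank1 row1 -> MISS (open row1); precharges=6

Answer: M M M M M H M M M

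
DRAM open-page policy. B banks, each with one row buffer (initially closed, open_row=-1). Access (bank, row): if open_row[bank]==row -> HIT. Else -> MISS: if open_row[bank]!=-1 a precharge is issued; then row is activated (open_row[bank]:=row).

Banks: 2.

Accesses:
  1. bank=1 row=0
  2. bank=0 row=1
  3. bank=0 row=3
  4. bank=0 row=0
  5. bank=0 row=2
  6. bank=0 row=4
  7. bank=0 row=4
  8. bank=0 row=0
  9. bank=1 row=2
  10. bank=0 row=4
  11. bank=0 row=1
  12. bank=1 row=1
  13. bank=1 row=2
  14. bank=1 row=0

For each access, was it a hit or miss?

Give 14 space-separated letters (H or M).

Answer: M M M M M M H M M M M M M M

Derivation:
Acc 1: bank1 row0 -> MISS (open row0); precharges=0
Acc 2: bank0 row1 -> MISS (open row1); precharges=0
Acc 3: bank0 row3 -> MISS (open row3); precharges=1
Acc 4: bank0 row0 -> MISS (open row0); precharges=2
Acc 5: bank0 row2 -> MISS (open row2); precharges=3
Acc 6: bank0 row4 -> MISS (open row4); precharges=4
Acc 7: bank0 row4 -> HIT
Acc 8: bank0 row0 -> MISS (open row0); precharges=5
Acc 9: bank1 row2 -> MISS (open row2); precharges=6
Acc 10: bank0 row4 -> MISS (open row4); precharges=7
Acc 11: bank0 row1 -> MISS (open row1); precharges=8
Acc 12: bank1 row1 -> MISS (open row1); precharges=9
Acc 13: bank1 row2 -> MISS (open row2); precharges=10
Acc 14: bank1 row0 -> MISS (open row0); precharges=11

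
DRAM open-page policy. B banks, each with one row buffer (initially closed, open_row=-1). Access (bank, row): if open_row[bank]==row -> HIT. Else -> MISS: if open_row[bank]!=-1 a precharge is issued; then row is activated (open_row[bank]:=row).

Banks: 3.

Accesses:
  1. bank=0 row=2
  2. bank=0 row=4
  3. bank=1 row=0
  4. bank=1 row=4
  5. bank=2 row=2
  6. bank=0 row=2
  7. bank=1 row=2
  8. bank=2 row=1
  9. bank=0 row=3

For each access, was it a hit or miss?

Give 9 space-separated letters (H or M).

Answer: M M M M M M M M M

Derivation:
Acc 1: bank0 row2 -> MISS (open row2); precharges=0
Acc 2: bank0 row4 -> MISS (open row4); precharges=1
Acc 3: bank1 row0 -> MISS (open row0); precharges=1
Acc 4: bank1 row4 -> MISS (open row4); precharges=2
Acc 5: bank2 row2 -> MISS (open row2); precharges=2
Acc 6: bank0 row2 -> MISS (open row2); precharges=3
Acc 7: bank1 row2 -> MISS (open row2); precharges=4
Acc 8: bank2 row1 -> MISS (open row1); precharges=5
Acc 9: bank0 row3 -> MISS (open row3); precharges=6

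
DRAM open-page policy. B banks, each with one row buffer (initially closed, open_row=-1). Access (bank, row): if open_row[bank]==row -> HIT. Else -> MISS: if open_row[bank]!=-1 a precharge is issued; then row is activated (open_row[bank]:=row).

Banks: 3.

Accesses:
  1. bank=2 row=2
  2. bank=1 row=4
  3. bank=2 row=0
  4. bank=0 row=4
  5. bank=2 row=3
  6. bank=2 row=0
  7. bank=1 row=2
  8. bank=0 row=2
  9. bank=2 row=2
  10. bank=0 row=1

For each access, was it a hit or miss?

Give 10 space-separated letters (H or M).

Answer: M M M M M M M M M M

Derivation:
Acc 1: bank2 row2 -> MISS (open row2); precharges=0
Acc 2: bank1 row4 -> MISS (open row4); precharges=0
Acc 3: bank2 row0 -> MISS (open row0); precharges=1
Acc 4: bank0 row4 -> MISS (open row4); precharges=1
Acc 5: bank2 row3 -> MISS (open row3); precharges=2
Acc 6: bank2 row0 -> MISS (open row0); precharges=3
Acc 7: bank1 row2 -> MISS (open row2); precharges=4
Acc 8: bank0 row2 -> MISS (open row2); precharges=5
Acc 9: bank2 row2 -> MISS (open row2); precharges=6
Acc 10: bank0 row1 -> MISS (open row1); precharges=7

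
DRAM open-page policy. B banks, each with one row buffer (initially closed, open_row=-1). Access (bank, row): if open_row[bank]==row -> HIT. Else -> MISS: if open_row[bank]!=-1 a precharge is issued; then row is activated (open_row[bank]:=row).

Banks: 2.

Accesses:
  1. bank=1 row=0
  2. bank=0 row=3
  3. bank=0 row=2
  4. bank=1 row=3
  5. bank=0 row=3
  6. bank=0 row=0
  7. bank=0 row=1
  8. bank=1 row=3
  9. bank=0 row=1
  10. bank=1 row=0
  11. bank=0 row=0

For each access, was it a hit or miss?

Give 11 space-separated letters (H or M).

Answer: M M M M M M M H H M M

Derivation:
Acc 1: bank1 row0 -> MISS (open row0); precharges=0
Acc 2: bank0 row3 -> MISS (open row3); precharges=0
Acc 3: bank0 row2 -> MISS (open row2); precharges=1
Acc 4: bank1 row3 -> MISS (open row3); precharges=2
Acc 5: bank0 row3 -> MISS (open row3); precharges=3
Acc 6: bank0 row0 -> MISS (open row0); precharges=4
Acc 7: bank0 row1 -> MISS (open row1); precharges=5
Acc 8: bank1 row3 -> HIT
Acc 9: bank0 row1 -> HIT
Acc 10: bank1 row0 -> MISS (open row0); precharges=6
Acc 11: bank0 row0 -> MISS (open row0); precharges=7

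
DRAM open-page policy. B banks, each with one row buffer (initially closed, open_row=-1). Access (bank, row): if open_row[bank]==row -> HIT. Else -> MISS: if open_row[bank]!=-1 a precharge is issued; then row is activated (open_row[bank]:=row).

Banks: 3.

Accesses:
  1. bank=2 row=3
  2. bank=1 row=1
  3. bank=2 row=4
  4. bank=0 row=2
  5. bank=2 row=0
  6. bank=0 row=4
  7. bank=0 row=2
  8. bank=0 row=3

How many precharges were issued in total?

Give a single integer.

Acc 1: bank2 row3 -> MISS (open row3); precharges=0
Acc 2: bank1 row1 -> MISS (open row1); precharges=0
Acc 3: bank2 row4 -> MISS (open row4); precharges=1
Acc 4: bank0 row2 -> MISS (open row2); precharges=1
Acc 5: bank2 row0 -> MISS (open row0); precharges=2
Acc 6: bank0 row4 -> MISS (open row4); precharges=3
Acc 7: bank0 row2 -> MISS (open row2); precharges=4
Acc 8: bank0 row3 -> MISS (open row3); precharges=5

Answer: 5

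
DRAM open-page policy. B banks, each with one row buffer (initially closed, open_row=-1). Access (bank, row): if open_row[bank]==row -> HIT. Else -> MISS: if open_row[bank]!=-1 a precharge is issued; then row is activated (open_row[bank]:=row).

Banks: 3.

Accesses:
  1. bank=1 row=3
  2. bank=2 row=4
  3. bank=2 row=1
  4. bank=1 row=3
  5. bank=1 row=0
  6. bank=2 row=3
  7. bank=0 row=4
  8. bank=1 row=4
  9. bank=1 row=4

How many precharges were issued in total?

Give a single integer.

Acc 1: bank1 row3 -> MISS (open row3); precharges=0
Acc 2: bank2 row4 -> MISS (open row4); precharges=0
Acc 3: bank2 row1 -> MISS (open row1); precharges=1
Acc 4: bank1 row3 -> HIT
Acc 5: bank1 row0 -> MISS (open row0); precharges=2
Acc 6: bank2 row3 -> MISS (open row3); precharges=3
Acc 7: bank0 row4 -> MISS (open row4); precharges=3
Acc 8: bank1 row4 -> MISS (open row4); precharges=4
Acc 9: bank1 row4 -> HIT

Answer: 4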